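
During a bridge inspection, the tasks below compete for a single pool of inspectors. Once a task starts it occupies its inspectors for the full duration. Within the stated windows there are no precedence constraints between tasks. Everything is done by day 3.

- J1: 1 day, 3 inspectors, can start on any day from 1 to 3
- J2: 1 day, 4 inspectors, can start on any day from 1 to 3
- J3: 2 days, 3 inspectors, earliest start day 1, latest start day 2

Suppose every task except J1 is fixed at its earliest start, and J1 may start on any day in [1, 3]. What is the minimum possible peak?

J1@1: d1:10  d2:3  d3:0 → peak 10
J1@2: d1:7  d2:6  d3:0 → peak 7
J1@3: d1:7  d2:3  d3:3 → peak 7
Best is J1@2, peak 7.

7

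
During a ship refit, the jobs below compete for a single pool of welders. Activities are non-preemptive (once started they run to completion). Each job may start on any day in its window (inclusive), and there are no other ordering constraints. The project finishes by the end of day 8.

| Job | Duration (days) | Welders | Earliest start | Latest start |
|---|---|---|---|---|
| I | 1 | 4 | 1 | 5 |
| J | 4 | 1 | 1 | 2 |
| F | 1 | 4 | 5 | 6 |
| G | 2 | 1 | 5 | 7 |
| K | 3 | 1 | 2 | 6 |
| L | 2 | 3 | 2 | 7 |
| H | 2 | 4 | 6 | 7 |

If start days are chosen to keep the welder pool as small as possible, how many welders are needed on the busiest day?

5

Schedule I@1, J@1, F@5, G@5, K@2, L@2, H@6: d1:5  d2:5  d3:5  d4:2  d5:5  d6:5  d7:4  d8:0 — peak 5.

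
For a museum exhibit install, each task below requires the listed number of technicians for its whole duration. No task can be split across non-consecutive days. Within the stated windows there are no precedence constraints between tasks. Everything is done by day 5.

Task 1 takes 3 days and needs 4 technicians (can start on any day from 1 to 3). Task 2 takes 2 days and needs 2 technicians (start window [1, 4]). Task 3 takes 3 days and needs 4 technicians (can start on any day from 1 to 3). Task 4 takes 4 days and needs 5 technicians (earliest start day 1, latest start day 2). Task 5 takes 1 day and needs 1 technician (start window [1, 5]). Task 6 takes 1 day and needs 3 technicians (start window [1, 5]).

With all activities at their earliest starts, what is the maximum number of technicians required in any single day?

19

Early-start schedule: Task 1@1, Task 2@1, Task 3@1, Task 4@1, Task 5@1, Task 6@1.
Load per day: day 1: 19, day 2: 15, day 3: 13, day 4: 5, day 5: 0.
Peak is 19.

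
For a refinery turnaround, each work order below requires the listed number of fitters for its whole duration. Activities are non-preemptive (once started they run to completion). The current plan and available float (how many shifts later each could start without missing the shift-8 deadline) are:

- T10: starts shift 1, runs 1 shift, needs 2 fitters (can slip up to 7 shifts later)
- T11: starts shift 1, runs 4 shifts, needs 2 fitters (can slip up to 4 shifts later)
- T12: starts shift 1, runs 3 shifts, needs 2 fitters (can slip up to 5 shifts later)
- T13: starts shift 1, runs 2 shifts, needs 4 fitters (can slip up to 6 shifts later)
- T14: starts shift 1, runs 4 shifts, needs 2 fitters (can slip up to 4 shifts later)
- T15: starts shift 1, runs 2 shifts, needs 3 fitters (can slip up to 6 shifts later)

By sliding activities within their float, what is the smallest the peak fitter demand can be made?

Early-start (T10@1, T11@1, T12@1, T13@1, T14@1, T15@1) gives peak 15: s1:15  s2:13  s3:6  s4:4  s5:0  s6:0  s7:0  s8:0.
Shift T13→4, T14→5, T15→6.
Schedule T10@1, T11@1, T12@1, T13@4, T14@5, T15@6: s1:6  s2:4  s3:4  s4:6  s5:6  s6:5  s7:5  s8:2 — peak 6.

6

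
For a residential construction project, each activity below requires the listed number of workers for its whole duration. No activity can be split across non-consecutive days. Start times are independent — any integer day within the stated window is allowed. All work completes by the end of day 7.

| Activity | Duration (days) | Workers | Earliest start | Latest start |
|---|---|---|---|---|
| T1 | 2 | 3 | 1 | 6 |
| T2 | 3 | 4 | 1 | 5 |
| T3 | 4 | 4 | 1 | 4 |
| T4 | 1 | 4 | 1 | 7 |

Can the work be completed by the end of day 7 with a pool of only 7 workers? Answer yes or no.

The minimum achievable peak is 8; 7 < 8, so no feasible schedule stays within the cap.

no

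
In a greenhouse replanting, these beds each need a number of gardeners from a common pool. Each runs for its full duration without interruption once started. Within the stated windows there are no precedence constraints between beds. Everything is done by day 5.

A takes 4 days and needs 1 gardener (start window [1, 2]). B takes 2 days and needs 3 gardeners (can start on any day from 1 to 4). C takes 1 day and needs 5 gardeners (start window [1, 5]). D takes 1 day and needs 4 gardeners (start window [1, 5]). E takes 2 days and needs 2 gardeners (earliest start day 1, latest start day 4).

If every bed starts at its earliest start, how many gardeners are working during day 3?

At early start, day 3 has: A.
Demand: 1 = 1.

1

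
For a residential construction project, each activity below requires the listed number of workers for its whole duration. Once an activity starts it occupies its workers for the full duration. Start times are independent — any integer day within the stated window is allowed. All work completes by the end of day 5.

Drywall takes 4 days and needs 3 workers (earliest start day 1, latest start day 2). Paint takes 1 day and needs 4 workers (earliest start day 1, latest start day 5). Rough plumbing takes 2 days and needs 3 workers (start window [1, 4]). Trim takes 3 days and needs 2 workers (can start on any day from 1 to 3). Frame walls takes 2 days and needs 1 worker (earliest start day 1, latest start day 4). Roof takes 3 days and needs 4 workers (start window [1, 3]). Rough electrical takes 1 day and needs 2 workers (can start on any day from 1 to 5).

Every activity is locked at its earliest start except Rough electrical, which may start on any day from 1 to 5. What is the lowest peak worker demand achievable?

17

Rough electrical@1: d1:19  d2:13  d3:9  d4:3  d5:0 → peak 19
Rough electrical@2: d1:17  d2:15  d3:9  d4:3  d5:0 → peak 17
Rough electrical@3: d1:17  d2:13  d3:11  d4:3  d5:0 → peak 17
Rough electrical@4: d1:17  d2:13  d3:9  d4:5  d5:0 → peak 17
Rough electrical@5: d1:17  d2:13  d3:9  d4:3  d5:2 → peak 17
Best is Rough electrical@2, peak 17.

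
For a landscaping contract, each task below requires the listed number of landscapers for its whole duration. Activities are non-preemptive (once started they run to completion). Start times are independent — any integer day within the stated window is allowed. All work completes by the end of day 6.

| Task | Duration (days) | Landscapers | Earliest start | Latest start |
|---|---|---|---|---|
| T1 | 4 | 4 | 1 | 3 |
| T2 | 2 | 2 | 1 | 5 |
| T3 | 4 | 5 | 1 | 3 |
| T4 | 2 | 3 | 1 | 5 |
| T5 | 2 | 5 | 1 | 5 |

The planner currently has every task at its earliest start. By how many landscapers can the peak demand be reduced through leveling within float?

9

Early-start peak: d1:19  d2:19  d3:9  d4:9  d5:0  d6:0 ⇒ 19.
Leveled (T1@1, T2@1, T3@3, T4@1, T5@5): d1:9  d2:9  d3:9  d4:9  d5:10  d6:10 ⇒ 10.
Reduction 19 − 10 = 9.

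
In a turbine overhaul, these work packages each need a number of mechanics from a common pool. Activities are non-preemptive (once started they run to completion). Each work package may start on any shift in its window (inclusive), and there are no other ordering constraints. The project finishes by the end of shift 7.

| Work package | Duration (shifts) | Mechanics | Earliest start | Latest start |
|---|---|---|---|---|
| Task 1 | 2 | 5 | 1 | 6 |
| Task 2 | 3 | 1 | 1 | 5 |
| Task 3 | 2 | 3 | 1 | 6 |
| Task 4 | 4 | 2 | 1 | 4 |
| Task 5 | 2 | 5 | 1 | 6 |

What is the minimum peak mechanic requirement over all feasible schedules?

Early-start (Task 1@1, Task 2@1, Task 3@1, Task 4@1, Task 5@1) gives peak 16: s1:16  s2:16  s3:3  s4:2  s5:0  s6:0  s7:0.
Shift Task 3→3, Task 4→3, Task 5→5.
Schedule Task 1@1, Task 2@1, Task 3@3, Task 4@3, Task 5@5: s1:6  s2:6  s3:6  s4:5  s5:7  s6:7  s7:0 — peak 7.

7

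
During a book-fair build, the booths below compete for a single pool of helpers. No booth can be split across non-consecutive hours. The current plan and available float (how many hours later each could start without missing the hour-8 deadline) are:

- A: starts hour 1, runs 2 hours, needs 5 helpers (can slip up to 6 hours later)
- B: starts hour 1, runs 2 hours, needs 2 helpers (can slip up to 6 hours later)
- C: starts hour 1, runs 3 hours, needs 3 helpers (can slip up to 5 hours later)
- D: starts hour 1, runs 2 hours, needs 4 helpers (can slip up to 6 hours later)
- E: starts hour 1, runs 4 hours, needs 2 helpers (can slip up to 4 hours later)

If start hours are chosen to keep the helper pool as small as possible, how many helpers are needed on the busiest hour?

Early-start (A@1, B@1, C@1, D@1, E@1) gives peak 16: h1:16  h2:16  h3:5  h4:2  h5:0  h6:0  h7:0  h8:0.
Shift B→3, C→3, D→6, E→5.
Schedule A@1, B@3, C@3, D@6, E@5: h1:5  h2:5  h3:5  h4:5  h5:5  h6:6  h7:6  h8:2 — peak 6.

6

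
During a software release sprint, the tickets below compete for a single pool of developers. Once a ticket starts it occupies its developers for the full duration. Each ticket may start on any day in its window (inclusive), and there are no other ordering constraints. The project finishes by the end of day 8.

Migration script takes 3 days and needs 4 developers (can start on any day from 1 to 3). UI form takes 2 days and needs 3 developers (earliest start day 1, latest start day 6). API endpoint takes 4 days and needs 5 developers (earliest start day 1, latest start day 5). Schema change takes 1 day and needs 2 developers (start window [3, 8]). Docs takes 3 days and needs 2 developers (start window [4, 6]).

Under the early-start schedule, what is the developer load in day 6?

2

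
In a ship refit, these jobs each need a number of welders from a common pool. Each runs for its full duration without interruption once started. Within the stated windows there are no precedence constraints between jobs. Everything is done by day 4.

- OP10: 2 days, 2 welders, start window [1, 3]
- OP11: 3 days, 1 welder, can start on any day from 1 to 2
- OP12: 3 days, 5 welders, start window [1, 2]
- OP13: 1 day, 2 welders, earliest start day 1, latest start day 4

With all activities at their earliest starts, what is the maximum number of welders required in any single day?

10

Early-start schedule: OP10@1, OP11@1, OP12@1, OP13@1.
Load per day: day 1: 10, day 2: 8, day 3: 6, day 4: 0.
Peak is 10.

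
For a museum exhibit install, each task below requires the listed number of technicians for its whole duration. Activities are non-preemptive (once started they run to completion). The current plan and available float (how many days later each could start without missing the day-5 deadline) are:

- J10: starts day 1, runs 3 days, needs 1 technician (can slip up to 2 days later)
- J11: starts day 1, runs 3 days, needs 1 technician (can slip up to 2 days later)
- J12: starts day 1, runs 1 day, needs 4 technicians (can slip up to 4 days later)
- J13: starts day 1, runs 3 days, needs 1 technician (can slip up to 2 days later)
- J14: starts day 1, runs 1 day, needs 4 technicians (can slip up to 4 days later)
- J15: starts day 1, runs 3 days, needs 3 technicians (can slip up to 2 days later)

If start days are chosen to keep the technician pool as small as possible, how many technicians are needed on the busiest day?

Early-start (J10@1, J11@1, J12@1, J13@1, J14@1, J15@1) gives peak 14: d1:14  d2:6  d3:6  d4:0  d5:0.
Shift J13→2, J14→5, J15→2.
Schedule J10@1, J11@1, J12@1, J13@2, J14@5, J15@2: d1:6  d2:6  d3:6  d4:4  d5:4 — peak 6.
Total technician-days = 26 over 5 days ⇒ peak ≥ ⌈26/5⌉ = 6, so 6 is optimal.

6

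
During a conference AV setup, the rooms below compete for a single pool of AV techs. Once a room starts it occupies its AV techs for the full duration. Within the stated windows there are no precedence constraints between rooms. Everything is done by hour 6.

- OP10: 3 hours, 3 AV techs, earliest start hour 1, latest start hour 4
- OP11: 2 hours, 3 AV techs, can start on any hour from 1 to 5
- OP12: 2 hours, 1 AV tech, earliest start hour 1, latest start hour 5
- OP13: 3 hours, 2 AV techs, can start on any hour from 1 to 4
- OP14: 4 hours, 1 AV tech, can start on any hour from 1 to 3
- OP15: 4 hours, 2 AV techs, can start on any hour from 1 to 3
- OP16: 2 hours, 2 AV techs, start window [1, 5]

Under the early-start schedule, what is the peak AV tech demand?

Early-start schedule: OP10@1, OP11@1, OP12@1, OP13@1, OP14@1, OP15@1, OP16@1.
Load per hour: hour 1: 14, hour 2: 14, hour 3: 8, hour 4: 3, hour 5: 0, hour 6: 0.
Peak is 14.

14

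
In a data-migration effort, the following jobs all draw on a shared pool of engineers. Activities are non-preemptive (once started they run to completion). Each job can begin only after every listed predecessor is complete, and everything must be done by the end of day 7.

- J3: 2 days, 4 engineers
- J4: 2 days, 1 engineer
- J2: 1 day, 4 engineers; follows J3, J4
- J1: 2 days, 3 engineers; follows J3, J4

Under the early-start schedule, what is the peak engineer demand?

Early-start schedule: J3@1, J4@1, J2@3, J1@3.
Load per day: day 1: 5, day 2: 5, day 3: 7, day 4: 3, day 5: 0, day 6: 0, day 7: 0.
Peak is 7.

7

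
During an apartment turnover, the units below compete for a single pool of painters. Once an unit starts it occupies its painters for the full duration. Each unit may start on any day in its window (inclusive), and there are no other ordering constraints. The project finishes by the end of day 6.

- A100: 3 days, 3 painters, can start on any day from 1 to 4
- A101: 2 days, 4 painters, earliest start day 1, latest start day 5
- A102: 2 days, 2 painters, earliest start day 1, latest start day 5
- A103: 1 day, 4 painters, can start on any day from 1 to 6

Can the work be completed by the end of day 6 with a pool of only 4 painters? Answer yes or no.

no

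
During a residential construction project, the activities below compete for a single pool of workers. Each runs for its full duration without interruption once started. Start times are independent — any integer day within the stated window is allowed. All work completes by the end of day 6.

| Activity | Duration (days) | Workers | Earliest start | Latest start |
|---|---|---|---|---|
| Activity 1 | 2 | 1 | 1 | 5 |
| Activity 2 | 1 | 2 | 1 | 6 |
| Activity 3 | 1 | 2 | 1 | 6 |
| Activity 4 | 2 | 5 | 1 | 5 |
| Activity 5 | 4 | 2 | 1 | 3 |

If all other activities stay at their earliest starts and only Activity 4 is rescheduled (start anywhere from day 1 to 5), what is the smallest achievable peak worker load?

Activity 4@1: d1:12  d2:8  d3:2  d4:2  d5:0  d6:0 → peak 12
Activity 4@2: d1:7  d2:8  d3:7  d4:2  d5:0  d6:0 → peak 8
Activity 4@3: d1:7  d2:3  d3:7  d4:7  d5:0  d6:0 → peak 7
Activity 4@4: d1:7  d2:3  d3:2  d4:7  d5:5  d6:0 → peak 7
Activity 4@5: d1:7  d2:3  d3:2  d4:2  d5:5  d6:5 → peak 7
Best is Activity 4@3, peak 7.

7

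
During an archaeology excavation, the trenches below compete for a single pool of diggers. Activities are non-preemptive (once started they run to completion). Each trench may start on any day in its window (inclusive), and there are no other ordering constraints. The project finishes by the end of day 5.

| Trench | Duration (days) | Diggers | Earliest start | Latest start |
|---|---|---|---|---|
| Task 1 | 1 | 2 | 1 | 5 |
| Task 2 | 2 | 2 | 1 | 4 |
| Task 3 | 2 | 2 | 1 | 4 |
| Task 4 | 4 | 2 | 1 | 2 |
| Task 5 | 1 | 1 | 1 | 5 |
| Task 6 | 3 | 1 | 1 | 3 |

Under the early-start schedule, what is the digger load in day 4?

2

At early start, day 4 has: Task 4.
Demand: 2 = 2.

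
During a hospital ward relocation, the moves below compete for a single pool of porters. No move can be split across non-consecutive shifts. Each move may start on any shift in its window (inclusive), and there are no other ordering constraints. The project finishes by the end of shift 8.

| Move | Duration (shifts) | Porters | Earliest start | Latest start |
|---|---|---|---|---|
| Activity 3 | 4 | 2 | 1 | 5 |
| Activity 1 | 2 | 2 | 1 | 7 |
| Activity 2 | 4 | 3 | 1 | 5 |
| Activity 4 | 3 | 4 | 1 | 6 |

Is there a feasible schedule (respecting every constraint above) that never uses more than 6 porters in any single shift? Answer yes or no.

yes

Schedule Activity 3@1, Activity 1@4, Activity 2@5, Activity 4@1: s1:6  s2:6  s3:6  s4:4  s5:5  s6:3  s7:3  s8:3 — peak 6 ≤ 6.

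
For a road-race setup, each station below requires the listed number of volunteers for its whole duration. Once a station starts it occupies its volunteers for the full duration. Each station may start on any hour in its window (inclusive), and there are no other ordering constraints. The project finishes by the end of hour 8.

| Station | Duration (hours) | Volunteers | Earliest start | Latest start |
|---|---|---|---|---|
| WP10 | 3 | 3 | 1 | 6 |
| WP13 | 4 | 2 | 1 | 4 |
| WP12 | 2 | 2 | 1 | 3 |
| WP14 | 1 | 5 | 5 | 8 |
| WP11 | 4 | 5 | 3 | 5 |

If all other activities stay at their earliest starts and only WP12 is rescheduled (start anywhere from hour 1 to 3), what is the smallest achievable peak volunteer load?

WP12@1: h1:7  h2:7  h3:10  h4:7  h5:10  h6:5  h7:0  h8:0 → peak 10
WP12@2: h1:5  h2:7  h3:12  h4:7  h5:10  h6:5  h7:0  h8:0 → peak 12
WP12@3: h1:5  h2:5  h3:12  h4:9  h5:10  h6:5  h7:0  h8:0 → peak 12
Best is WP12@1, peak 10.

10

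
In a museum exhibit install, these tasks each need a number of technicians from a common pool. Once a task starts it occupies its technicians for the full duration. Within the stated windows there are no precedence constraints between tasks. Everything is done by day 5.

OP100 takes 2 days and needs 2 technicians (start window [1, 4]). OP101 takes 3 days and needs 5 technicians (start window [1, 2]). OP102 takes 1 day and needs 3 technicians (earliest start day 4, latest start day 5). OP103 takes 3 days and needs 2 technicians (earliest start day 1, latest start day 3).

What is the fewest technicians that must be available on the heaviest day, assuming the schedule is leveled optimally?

Early-start (OP100@1, OP101@1, OP102@4, OP103@1) gives peak 9: d1:9  d2:9  d3:7  d4:3  d5:0.
Shift OP103→3.
Schedule OP100@1, OP101@1, OP102@4, OP103@3: d1:7  d2:7  d3:7  d4:5  d5:2 — peak 7.

7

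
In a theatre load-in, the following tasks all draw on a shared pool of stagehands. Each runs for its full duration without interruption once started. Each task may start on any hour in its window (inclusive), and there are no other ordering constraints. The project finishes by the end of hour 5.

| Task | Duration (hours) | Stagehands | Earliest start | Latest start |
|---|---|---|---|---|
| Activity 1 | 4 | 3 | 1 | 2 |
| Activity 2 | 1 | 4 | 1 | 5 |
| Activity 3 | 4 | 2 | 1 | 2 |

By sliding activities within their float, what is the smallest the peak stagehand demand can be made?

5

Early-start (Activity 1@1, Activity 2@1, Activity 3@1) gives peak 9: h1:9  h2:5  h3:5  h4:5  h5:0.
Shift Activity 2→5.
Schedule Activity 1@1, Activity 2@5, Activity 3@1: h1:5  h2:5  h3:5  h4:5  h5:4 — peak 5.
Total stagehand-hours = 24 over 5 hours ⇒ peak ≥ ⌈24/5⌉ = 5, so 5 is optimal.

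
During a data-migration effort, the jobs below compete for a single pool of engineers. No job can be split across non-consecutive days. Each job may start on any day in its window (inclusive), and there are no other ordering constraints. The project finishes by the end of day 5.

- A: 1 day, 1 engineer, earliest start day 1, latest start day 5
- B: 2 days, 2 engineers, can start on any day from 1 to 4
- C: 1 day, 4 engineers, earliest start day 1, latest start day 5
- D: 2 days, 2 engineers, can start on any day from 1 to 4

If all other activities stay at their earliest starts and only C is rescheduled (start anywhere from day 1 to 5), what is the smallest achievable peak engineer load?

5

C@1: d1:9  d2:4  d3:0  d4:0  d5:0 → peak 9
C@2: d1:5  d2:8  d3:0  d4:0  d5:0 → peak 8
C@3: d1:5  d2:4  d3:4  d4:0  d5:0 → peak 5
C@4: d1:5  d2:4  d3:0  d4:4  d5:0 → peak 5
C@5: d1:5  d2:4  d3:0  d4:0  d5:4 → peak 5
Best is C@3, peak 5.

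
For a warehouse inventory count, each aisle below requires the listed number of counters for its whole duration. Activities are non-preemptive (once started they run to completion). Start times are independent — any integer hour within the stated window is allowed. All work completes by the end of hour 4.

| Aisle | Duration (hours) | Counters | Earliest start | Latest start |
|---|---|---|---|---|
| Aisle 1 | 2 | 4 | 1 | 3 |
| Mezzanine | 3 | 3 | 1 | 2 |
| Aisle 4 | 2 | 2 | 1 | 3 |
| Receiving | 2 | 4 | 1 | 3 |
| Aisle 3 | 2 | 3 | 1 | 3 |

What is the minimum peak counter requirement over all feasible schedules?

Early-start (Aisle 1@1, Mezzanine@1, Aisle 4@1, Receiving@1, Aisle 3@1) gives peak 16: h1:16  h2:16  h3:3  h4:0.
Shift Receiving→3, Aisle 3→3.
Schedule Aisle 1@1, Mezzanine@1, Aisle 4@1, Receiving@3, Aisle 3@3: h1:9  h2:9  h3:10  h4:7 — peak 10.

10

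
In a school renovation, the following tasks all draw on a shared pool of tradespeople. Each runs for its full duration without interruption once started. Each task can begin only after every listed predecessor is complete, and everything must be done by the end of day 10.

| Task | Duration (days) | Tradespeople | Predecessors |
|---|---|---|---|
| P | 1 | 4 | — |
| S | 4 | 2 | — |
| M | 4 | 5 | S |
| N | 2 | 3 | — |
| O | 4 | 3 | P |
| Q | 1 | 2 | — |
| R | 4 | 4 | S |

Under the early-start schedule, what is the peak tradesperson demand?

12

Early-start schedule: P@1, S@1, M@5, N@1, O@2, Q@1, R@5.
Load per day: day 1: 11, day 2: 8, day 3: 5, day 4: 5, day 5: 12, day 6: 9, day 7: 9, day 8: 9, day 9: 0, day 10: 0.
Peak is 12.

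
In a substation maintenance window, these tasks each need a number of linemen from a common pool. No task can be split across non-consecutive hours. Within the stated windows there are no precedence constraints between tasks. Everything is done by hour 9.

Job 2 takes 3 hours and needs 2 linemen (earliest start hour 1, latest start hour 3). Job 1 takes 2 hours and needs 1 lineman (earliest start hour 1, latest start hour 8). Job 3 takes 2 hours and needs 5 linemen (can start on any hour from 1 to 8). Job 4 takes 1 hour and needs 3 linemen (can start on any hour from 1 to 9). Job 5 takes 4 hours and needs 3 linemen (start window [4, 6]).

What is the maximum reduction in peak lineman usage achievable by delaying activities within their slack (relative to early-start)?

6

Early-start peak: h1:11  h2:8  h3:2  h4:3  h5:3  h6:3  h7:3  h8:0  h9:0 ⇒ 11.
Leveled (Job 2@1, Job 1@1, Job 3@4, Job 4@3, Job 5@6): h1:3  h2:3  h3:5  h4:5  h5:5  h6:3  h7:3  h8:3  h9:3 ⇒ 5.
Reduction 11 − 5 = 6.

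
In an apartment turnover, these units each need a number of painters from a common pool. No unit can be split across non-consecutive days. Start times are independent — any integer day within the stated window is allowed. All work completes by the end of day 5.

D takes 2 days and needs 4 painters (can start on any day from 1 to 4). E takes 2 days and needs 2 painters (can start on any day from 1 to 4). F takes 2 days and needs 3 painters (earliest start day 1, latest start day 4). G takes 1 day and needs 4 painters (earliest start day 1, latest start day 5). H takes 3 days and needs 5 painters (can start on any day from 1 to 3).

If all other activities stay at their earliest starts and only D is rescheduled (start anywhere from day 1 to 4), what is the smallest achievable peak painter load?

D@1: d1:18  d2:14  d3:5  d4:0  d5:0 → peak 18
D@2: d1:14  d2:14  d3:9  d4:0  d5:0 → peak 14
D@3: d1:14  d2:10  d3:9  d4:4  d5:0 → peak 14
D@4: d1:14  d2:10  d3:5  d4:4  d5:4 → peak 14
Best is D@2, peak 14.

14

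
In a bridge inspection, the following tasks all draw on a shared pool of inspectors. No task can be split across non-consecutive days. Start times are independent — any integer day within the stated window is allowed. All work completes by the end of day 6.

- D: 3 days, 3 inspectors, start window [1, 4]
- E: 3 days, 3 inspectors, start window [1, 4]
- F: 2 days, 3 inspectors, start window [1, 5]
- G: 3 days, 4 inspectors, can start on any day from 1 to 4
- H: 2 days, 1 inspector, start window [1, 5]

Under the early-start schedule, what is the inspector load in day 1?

At early start, day 1 has: D, E, F, G, H.
Demand: 3 + 3 + 3 + 4 + 1 = 14.

14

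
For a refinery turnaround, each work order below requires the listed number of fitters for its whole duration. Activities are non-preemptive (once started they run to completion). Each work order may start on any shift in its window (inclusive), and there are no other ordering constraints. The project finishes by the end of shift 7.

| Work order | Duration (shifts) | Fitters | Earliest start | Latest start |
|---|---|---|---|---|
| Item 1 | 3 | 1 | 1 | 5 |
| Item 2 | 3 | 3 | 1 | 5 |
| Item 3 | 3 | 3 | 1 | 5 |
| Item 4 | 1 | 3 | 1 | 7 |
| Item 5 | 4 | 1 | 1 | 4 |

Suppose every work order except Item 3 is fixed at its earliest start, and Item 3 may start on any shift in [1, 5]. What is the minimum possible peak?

8

Item 3@1: s1:11  s2:8  s3:8  s4:1  s5:0  s6:0  s7:0 → peak 11
Item 3@2: s1:8  s2:8  s3:8  s4:4  s5:0  s6:0  s7:0 → peak 8
Item 3@3: s1:8  s2:5  s3:8  s4:4  s5:3  s6:0  s7:0 → peak 8
Item 3@4: s1:8  s2:5  s3:5  s4:4  s5:3  s6:3  s7:0 → peak 8
Item 3@5: s1:8  s2:5  s3:5  s4:1  s5:3  s6:3  s7:3 → peak 8
Best is Item 3@2, peak 8.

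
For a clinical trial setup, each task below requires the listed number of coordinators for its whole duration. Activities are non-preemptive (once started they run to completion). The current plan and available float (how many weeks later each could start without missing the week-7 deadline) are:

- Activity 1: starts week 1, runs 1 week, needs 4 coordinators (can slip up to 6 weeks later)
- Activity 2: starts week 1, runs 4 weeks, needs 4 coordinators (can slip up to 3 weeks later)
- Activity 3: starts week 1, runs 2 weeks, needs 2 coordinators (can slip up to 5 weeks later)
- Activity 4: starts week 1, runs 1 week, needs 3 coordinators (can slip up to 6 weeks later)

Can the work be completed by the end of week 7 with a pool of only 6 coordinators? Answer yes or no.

Schedule Activity 1@1, Activity 2@2, Activity 3@6, Activity 4@6: w1:4  w2:4  w3:4  w4:4  w5:4  w6:5  w7:2 — peak 5 ≤ 6.

yes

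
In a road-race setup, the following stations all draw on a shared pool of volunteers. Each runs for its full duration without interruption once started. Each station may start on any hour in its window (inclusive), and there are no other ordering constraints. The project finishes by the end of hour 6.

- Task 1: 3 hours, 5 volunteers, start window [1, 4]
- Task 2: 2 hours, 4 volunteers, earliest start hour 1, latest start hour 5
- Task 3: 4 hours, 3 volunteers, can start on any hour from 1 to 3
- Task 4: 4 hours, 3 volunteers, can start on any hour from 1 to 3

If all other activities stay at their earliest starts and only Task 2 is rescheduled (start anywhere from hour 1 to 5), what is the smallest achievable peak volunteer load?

Task 2@1: h1:15  h2:15  h3:11  h4:6  h5:0  h6:0 → peak 15
Task 2@2: h1:11  h2:15  h3:15  h4:6  h5:0  h6:0 → peak 15
Task 2@3: h1:11  h2:11  h3:15  h4:10  h5:0  h6:0 → peak 15
Task 2@4: h1:11  h2:11  h3:11  h4:10  h5:4  h6:0 → peak 11
Task 2@5: h1:11  h2:11  h3:11  h4:6  h5:4  h6:4 → peak 11
Best is Task 2@4, peak 11.

11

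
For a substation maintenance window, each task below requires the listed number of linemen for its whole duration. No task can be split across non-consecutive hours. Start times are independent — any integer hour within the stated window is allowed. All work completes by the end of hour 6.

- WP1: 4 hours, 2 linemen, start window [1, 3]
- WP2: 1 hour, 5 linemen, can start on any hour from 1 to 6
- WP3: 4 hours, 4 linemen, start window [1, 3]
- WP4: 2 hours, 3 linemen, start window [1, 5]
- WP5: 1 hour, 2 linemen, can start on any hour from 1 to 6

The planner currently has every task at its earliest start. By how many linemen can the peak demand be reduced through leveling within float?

9

Early-start peak: h1:16  h2:9  h3:6  h4:6  h5:0  h6:0 ⇒ 16.
Leveled (WP1@1, WP2@1, WP3@2, WP4@5, WP5@6): h1:7  h2:6  h3:6  h4:6  h5:7  h6:5 ⇒ 7.
Reduction 16 − 7 = 9.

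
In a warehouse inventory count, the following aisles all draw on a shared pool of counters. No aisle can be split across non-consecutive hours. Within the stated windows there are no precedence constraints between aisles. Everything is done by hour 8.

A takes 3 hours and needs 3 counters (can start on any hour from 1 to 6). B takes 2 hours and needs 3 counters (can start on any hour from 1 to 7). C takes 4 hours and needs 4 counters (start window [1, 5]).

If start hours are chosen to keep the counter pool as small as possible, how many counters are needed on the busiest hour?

6

Early-start (A@1, B@1, C@1) gives peak 10: h1:10  h2:10  h3:7  h4:4  h5:0  h6:0  h7:0  h8:0.
Shift C→4.
Schedule A@1, B@1, C@4: h1:6  h2:6  h3:3  h4:4  h5:4  h6:4  h7:4  h8:0 — peak 6.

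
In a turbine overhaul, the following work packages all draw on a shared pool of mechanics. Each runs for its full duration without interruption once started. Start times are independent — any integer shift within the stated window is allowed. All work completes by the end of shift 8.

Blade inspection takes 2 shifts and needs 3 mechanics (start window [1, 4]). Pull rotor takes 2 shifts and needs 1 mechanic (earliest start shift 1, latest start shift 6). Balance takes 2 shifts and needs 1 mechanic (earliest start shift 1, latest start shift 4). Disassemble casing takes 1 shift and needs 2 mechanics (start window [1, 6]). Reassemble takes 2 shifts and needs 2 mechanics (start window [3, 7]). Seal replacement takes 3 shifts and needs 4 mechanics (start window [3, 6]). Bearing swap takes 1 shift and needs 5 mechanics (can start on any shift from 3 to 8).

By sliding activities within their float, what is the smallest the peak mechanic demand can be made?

5

Early-start (Blade inspection@1, Pull rotor@1, Balance@1, Disassemble casing@1, Reassemble@3, Seal replacement@3, Bearing swap@3) gives peak 11: s1:7  s2:5  s3:11  s4:6  s5:4  s6:0  s7:0  s8:0.
Shift Disassemble casing→3, Seal replacement→5, Bearing swap→8.
Schedule Blade inspection@1, Pull rotor@1, Balance@1, Disassemble casing@3, Reassemble@3, Seal replacement@5, Bearing swap@8: s1:5  s2:5  s3:4  s4:2  s5:4  s6:4  s7:4  s8:5 — peak 5.
Total mechanic-shifts = 33 over 8 shifts ⇒ peak ≥ ⌈33/8⌉ = 5, so 5 is optimal.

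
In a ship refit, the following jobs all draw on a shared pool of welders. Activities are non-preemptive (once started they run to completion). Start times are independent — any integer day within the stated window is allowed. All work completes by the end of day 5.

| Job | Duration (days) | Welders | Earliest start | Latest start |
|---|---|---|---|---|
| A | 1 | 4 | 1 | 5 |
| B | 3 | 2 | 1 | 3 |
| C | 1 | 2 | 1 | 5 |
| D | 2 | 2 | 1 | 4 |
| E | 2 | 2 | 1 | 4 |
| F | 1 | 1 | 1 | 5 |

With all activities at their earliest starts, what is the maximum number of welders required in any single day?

13

Early-start schedule: A@1, B@1, C@1, D@1, E@1, F@1.
Load per day: day 1: 13, day 2: 6, day 3: 2, day 4: 0, day 5: 0.
Peak is 13.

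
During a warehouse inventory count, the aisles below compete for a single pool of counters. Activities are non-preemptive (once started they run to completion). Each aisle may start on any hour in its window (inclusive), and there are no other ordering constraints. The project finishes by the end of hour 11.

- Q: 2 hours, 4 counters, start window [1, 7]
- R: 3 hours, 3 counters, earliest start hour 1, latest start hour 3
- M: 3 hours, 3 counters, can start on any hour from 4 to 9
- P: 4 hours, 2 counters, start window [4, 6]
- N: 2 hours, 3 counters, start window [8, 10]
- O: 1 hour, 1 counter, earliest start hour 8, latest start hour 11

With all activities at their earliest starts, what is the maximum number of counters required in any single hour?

Early-start schedule: Q@1, R@1, M@4, P@4, N@8, O@8.
Load per hour: hour 1: 7, hour 2: 7, hour 3: 3, hour 4: 5, hour 5: 5, hour 6: 5, hour 7: 2, hour 8: 4, hour 9: 3, hour 10: 0, hour 11: 0.
Peak is 7.

7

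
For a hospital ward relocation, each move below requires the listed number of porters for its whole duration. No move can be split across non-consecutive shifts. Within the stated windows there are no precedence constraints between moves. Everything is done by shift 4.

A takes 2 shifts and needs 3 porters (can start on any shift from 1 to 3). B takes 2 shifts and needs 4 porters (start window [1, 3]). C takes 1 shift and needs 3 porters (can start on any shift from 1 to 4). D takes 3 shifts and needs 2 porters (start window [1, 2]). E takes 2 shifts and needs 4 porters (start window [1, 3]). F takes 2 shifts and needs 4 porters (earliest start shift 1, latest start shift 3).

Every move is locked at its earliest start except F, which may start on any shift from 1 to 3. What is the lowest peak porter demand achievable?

F@1: s1:20  s2:17  s3:2  s4:0 → peak 20
F@2: s1:16  s2:17  s3:6  s4:0 → peak 17
F@3: s1:16  s2:13  s3:6  s4:4 → peak 16
Best is F@3, peak 16.

16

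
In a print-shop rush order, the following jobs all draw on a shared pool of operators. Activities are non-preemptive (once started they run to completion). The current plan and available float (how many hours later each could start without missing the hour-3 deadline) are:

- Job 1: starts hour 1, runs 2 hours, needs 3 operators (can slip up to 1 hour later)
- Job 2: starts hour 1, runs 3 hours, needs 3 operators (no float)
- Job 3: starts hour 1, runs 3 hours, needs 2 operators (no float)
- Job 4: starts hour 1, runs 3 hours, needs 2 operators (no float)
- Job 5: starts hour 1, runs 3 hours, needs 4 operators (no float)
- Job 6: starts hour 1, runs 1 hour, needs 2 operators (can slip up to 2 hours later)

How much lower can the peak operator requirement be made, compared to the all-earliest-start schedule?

Early-start peak: h1:16  h2:14  h3:11 ⇒ 16.
Leveled (Job 1@1, Job 2@1, Job 3@1, Job 4@1, Job 5@1, Job 6@3): h1:14  h2:14  h3:13 ⇒ 14.
Reduction 16 − 14 = 2.

2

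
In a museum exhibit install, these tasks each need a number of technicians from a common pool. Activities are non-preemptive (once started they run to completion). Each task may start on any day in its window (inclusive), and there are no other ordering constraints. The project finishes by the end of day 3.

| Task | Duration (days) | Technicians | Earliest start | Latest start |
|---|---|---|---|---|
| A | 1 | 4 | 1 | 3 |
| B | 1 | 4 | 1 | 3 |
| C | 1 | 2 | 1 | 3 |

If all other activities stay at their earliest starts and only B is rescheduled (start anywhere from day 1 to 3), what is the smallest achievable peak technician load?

B@1: d1:10  d2:0  d3:0 → peak 10
B@2: d1:6  d2:4  d3:0 → peak 6
B@3: d1:6  d2:0  d3:4 → peak 6
Best is B@2, peak 6.

6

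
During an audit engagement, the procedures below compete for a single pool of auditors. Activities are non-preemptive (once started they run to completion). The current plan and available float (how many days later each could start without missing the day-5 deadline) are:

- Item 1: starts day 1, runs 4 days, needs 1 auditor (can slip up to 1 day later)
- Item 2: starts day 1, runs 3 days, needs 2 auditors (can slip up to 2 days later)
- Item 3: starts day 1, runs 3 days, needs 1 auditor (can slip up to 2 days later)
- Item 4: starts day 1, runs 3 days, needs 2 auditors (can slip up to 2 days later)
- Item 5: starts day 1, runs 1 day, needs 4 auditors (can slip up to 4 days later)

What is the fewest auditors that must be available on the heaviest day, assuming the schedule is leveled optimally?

6

Early-start (Item 1@1, Item 2@1, Item 3@1, Item 4@1, Item 5@1) gives peak 10: d1:10  d2:6  d3:6  d4:1  d5:0.
Shift Item 5→4.
Schedule Item 1@1, Item 2@1, Item 3@1, Item 4@1, Item 5@4: d1:6  d2:6  d3:6  d4:5  d5:0 — peak 6.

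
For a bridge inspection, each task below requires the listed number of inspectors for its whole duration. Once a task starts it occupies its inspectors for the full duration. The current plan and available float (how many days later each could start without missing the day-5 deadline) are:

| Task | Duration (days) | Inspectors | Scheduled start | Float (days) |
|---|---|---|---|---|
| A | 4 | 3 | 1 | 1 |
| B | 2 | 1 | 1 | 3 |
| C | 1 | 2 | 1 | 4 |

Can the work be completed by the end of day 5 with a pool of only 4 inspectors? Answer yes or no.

Schedule A@1, B@1, C@5: d1:4  d2:4  d3:3  d4:3  d5:2 — peak 4 ≤ 4.

yes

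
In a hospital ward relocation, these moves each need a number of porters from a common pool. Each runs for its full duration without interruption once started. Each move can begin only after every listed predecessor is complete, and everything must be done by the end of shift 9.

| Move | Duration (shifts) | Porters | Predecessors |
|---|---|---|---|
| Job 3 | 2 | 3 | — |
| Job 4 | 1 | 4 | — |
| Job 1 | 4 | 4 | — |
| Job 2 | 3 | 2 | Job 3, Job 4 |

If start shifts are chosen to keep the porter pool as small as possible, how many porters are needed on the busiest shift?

Early-start (Job 3@1, Job 4@1, Job 1@1, Job 2@3) gives peak 11: s1:11  s2:7  s3:6  s4:6  s5:2  s6:0  s7:0  s8:0  s9:0.
Shift Job 4→3, Job 1→4, Job 2→4.
Schedule Job 3@1, Job 4@3, Job 1@4, Job 2@4: s1:3  s2:3  s3:4  s4:6  s5:6  s6:6  s7:4  s8:0  s9:0 — peak 6.

6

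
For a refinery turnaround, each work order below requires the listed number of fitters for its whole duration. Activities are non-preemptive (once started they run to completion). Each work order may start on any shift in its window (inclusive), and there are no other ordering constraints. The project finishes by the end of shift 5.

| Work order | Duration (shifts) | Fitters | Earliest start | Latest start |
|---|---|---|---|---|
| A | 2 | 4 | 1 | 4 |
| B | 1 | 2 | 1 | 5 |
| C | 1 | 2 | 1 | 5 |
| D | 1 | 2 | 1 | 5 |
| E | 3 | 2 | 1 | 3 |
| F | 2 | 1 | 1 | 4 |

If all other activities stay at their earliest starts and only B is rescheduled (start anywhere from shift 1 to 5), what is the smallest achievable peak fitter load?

11

B@1: s1:13  s2:7  s3:2  s4:0  s5:0 → peak 13
B@2: s1:11  s2:9  s3:2  s4:0  s5:0 → peak 11
B@3: s1:11  s2:7  s3:4  s4:0  s5:0 → peak 11
B@4: s1:11  s2:7  s3:2  s4:2  s5:0 → peak 11
B@5: s1:11  s2:7  s3:2  s4:0  s5:2 → peak 11
Best is B@2, peak 11.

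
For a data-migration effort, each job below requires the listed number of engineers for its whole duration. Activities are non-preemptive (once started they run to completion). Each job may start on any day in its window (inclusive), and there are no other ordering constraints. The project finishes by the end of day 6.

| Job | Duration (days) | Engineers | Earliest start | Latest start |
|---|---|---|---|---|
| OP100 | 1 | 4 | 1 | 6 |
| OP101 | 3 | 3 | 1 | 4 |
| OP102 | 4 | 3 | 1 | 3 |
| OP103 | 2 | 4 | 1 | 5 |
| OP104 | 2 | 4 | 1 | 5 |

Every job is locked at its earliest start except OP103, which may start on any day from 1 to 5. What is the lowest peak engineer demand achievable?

OP103@1: d1:18  d2:14  d3:6  d4:3  d5:0  d6:0 → peak 18
OP103@2: d1:14  d2:14  d3:10  d4:3  d5:0  d6:0 → peak 14
OP103@3: d1:14  d2:10  d3:10  d4:7  d5:0  d6:0 → peak 14
OP103@4: d1:14  d2:10  d3:6  d4:7  d5:4  d6:0 → peak 14
OP103@5: d1:14  d2:10  d3:6  d4:3  d5:4  d6:4 → peak 14
Best is OP103@2, peak 14.

14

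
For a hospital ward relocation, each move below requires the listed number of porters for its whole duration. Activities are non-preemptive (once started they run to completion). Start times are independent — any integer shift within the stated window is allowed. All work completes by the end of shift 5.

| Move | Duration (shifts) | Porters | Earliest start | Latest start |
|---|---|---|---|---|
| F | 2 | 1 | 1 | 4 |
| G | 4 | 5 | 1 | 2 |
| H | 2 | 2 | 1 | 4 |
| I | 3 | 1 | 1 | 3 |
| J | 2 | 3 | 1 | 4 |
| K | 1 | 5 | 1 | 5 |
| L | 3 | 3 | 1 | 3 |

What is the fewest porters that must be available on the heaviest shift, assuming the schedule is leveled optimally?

10

Early-start (F@1, G@1, H@1, I@1, J@1, K@1, L@1) gives peak 20: s1:20  s2:15  s3:9  s4:5  s5:0.
Shift H→4, K→5, L→3.
Schedule F@1, G@1, H@4, I@1, J@1, K@5, L@3: s1:10  s2:10  s3:9  s4:10  s5:10 — peak 10.
Total porter-shifts = 49 over 5 shifts ⇒ peak ≥ ⌈49/5⌉ = 10, so 10 is optimal.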